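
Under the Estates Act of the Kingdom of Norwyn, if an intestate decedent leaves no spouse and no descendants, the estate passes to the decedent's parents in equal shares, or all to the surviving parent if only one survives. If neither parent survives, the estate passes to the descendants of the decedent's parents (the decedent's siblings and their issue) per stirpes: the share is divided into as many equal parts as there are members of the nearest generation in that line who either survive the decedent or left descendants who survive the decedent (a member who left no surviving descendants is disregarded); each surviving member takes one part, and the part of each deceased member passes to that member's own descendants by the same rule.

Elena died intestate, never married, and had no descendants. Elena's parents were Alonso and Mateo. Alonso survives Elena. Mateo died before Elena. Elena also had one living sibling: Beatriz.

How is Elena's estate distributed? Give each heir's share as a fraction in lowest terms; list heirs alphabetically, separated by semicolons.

Only one parent, Alonso, survives, so Alonso takes the entire estate. The siblings take nothing because a surviving parent has priority.

Alonso 1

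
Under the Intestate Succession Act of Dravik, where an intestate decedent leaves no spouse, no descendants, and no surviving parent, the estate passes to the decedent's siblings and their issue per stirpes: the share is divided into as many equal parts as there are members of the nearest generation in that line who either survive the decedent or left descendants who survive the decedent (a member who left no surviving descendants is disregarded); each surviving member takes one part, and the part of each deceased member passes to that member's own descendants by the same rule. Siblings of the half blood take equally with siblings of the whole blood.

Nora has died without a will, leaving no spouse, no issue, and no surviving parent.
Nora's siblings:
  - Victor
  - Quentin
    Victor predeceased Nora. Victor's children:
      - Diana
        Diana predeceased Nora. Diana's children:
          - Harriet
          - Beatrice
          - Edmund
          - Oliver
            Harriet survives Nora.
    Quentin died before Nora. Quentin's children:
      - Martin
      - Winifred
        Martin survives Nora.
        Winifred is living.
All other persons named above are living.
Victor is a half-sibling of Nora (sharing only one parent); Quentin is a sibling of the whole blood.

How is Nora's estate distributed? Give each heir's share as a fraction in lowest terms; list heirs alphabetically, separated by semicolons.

Beatrice 1/8; Edmund 1/8; Harriet 1/8; Martin 1/4; Oliver 1/8; Winifred 1/4

No spouse, descendants, or parent survives, so the estate passes to Nora's siblings per stirpes.
Half-blood and whole-blood siblings take equally under the stated rule.
The estate is divided into 2 equal shares of 1/2 among Victor, Quentin.
Victor predeceased; the 1/2 allotted to Victor's branch passes to Victor's issue by representation.
Diana's line is the sole branch at this level, so the full 1/2 passes to Diana's issue by representation.
The 1/2 is divided into 4 equal shares of 1/8 among Harriet, Beatrice, Edmund, Oliver.
Harriet is living and takes 1/8.
Beatrice is living and takes 1/8.
Edmund is living and takes 1/8.
Oliver is living and takes 1/8.
Quentin predeceased; the 1/2 allotted to Quentin's branch passes to Quentin's issue by representation.
The 1/2 is divided into 2 equal shares of 1/4 among Martin, Winifred.
Martin is living and takes 1/4.
Winifred is living and takes 1/4.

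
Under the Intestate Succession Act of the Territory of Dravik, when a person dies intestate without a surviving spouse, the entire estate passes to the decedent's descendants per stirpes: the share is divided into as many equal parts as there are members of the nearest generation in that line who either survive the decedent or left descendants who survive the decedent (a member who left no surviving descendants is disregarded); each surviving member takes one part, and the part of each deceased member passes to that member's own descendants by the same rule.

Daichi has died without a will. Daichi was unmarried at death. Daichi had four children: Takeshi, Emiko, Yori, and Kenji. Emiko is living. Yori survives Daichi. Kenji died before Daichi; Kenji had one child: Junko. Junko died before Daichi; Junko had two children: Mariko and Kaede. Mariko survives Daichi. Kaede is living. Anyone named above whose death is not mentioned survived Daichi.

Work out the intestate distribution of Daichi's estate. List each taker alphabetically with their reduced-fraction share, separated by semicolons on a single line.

There is no surviving spouse, so the entire estate passes to Daichi's descendants per stirpes.
The estate is divided into 4 equal shares of 1/4 among Takeshi, Emiko, Yori, Kenji.
Takeshi is living and takes 1/4.
Emiko is living and takes 1/4.
Yori is living and takes 1/4.
Kenji predeceased; the 1/4 allotted to Kenji's branch passes to Kenji's issue by representation.
Junko's line is the sole branch at this level, so the full 1/4 passes to Junko's issue by representation.
The 1/4 is divided into 2 equal shares of 1/8 among Mariko, Kaede.
Mariko is living and takes 1/8.
Kaede is living and takes 1/8.

Emiko 1/4; Kaede 1/8; Mariko 1/8; Takeshi 1/4; Yori 1/4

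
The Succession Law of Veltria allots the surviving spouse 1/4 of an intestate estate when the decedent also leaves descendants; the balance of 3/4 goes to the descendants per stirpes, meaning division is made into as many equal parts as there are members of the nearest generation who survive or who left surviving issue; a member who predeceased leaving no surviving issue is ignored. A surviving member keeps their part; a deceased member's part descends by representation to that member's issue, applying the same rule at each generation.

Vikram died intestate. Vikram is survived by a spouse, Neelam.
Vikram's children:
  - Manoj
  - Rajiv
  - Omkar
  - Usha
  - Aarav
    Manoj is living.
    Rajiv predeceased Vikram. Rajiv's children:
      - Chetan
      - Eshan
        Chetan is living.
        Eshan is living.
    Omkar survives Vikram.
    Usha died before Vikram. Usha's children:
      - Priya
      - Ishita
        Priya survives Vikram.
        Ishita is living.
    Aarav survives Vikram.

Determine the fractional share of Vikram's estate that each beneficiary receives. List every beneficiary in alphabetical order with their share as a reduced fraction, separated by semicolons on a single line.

Aarav 3/20; Chetan 3/40; Eshan 3/40; Ishita 3/40; Manoj 3/20; Neelam 1/4; Omkar 3/20; Priya 3/40

Neelam, as surviving spouse, takes 1/4.
The remaining 3/4 passes to Vikram's descendants per stirpes.
The 3/4 is divided into 5 equal shares of 3/20 among Manoj, Rajiv, Omkar, Usha, Aarav.
Manoj is living and takes 3/20.
Rajiv predeceased; the 3/20 allotted to Rajiv's branch passes to Rajiv's issue by representation.
The 3/20 is divided into 2 equal shares of 3/40 among Chetan, Eshan.
Chetan is living and takes 3/40.
Eshan is living and takes 3/40.
Omkar is living and takes 3/20.
Usha predeceased; the 3/20 allotted to Usha's branch passes to Usha's issue by representation.
The 3/20 is divided into 2 equal shares of 3/40 among Priya, Ishita.
Priya is living and takes 3/40.
Ishita is living and takes 3/40.
Aarav is living and takes 3/20.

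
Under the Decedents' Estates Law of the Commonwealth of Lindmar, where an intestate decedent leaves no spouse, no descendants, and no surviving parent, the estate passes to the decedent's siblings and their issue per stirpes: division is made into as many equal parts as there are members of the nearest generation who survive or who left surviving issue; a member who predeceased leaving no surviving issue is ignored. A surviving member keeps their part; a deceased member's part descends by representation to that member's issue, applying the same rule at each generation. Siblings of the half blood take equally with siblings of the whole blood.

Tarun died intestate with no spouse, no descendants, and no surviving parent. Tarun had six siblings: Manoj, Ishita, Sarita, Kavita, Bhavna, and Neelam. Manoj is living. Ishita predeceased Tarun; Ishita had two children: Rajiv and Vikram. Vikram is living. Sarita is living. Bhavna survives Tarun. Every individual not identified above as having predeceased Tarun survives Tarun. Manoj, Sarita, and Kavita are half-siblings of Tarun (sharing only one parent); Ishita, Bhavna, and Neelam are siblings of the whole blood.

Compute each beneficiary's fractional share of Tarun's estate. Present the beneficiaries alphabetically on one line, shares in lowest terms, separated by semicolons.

No spouse, descendants, or parent survives, so the estate passes to Tarun's siblings per stirpes.
Half-blood and whole-blood siblings take equally under the stated rule.
The estate is divided into 6 equal shares of 1/6 among Manoj, Ishita, Sarita, Kavita, Bhavna, Neelam.
Manoj is living and takes 1/6.
Ishita predeceased; the 1/6 allotted to Ishita's branch passes to Ishita's issue by representation.
The 1/6 is divided into 2 equal shares of 1/12 among Rajiv, Vikram.
Rajiv is living and takes 1/12.
Vikram is living and takes 1/12.
Sarita is living and takes 1/6.
Kavita is living and takes 1/6.
Bhavna is living and takes 1/6.
Neelam is living and takes 1/6.

Bhavna 1/6; Kavita 1/6; Manoj 1/6; Neelam 1/6; Rajiv 1/12; Sarita 1/6; Vikram 1/12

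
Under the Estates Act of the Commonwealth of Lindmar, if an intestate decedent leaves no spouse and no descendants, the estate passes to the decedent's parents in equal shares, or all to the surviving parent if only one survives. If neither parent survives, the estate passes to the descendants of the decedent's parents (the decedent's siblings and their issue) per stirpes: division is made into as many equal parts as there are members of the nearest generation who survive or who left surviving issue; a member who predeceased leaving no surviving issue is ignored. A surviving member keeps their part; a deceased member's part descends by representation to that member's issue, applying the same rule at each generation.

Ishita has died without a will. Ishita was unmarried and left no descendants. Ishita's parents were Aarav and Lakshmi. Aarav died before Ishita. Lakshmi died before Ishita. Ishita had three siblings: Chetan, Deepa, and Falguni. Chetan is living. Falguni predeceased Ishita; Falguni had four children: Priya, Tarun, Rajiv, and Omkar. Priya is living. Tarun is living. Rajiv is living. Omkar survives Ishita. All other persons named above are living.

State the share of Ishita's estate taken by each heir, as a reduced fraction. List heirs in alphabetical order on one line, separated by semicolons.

Chetan 1/3; Deepa 1/3; Omkar 1/12; Priya 1/12; Rajiv 1/12; Tarun 1/12

Neither parent survives and there are no descendants, so the estate passes to Ishita's siblings and their issue per stirpes.
The estate is divided into 3 equal shares of 1/3 among Chetan, Deepa, Falguni.
Chetan is living and takes 1/3.
Deepa is living and takes 1/3.
Falguni predeceased; the 1/3 allotted to Falguni's branch passes to Falguni's issue by representation.
The 1/3 is divided into 4 equal shares of 1/12 among Priya, Tarun, Rajiv, Omkar.
Priya is living and takes 1/12.
Tarun is living and takes 1/12.
Rajiv is living and takes 1/12.
Omkar is living and takes 1/12.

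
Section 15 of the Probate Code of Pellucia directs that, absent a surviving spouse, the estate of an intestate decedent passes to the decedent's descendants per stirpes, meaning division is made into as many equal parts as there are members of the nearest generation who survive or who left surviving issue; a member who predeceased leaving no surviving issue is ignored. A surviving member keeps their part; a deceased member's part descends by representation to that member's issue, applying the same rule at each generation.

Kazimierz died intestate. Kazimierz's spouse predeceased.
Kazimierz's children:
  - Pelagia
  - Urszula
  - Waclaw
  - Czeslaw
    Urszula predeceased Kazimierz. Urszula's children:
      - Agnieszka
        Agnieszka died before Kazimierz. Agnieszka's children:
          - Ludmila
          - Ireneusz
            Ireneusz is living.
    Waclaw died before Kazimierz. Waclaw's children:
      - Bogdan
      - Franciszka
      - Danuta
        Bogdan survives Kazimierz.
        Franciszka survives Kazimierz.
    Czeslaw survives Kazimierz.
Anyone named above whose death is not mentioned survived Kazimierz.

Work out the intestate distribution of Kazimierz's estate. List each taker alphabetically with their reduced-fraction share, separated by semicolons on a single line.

There is no surviving spouse, so the entire estate passes to Kazimierz's descendants per stirpes.
The estate is divided into 4 equal shares of 1/4 among Pelagia, Urszula, Waclaw, Czeslaw.
Pelagia is living and takes 1/4.
Urszula predeceased; the 1/4 allotted to Urszula's branch passes to Urszula's issue by representation.
Agnieszka's line is the sole branch at this level, so the full 1/4 passes to Agnieszka's issue by representation.
The 1/4 is divided into 2 equal shares of 1/8 among Ludmila, Ireneusz.
Ludmila is living and takes 1/8.
Ireneusz is living and takes 1/8.
Waclaw predeceased; the 1/4 allotted to Waclaw's branch passes to Waclaw's issue by representation.
The 1/4 is divided into 3 equal shares of 1/12 among Bogdan, Franciszka, Danuta.
Bogdan is living and takes 1/12.
Franciszka is living and takes 1/12.
Danuta is living and takes 1/12.
Czeslaw is living and takes 1/4.

Bogdan 1/12; Czeslaw 1/4; Danuta 1/12; Franciszka 1/12; Ireneusz 1/8; Ludmila 1/8; Pelagia 1/4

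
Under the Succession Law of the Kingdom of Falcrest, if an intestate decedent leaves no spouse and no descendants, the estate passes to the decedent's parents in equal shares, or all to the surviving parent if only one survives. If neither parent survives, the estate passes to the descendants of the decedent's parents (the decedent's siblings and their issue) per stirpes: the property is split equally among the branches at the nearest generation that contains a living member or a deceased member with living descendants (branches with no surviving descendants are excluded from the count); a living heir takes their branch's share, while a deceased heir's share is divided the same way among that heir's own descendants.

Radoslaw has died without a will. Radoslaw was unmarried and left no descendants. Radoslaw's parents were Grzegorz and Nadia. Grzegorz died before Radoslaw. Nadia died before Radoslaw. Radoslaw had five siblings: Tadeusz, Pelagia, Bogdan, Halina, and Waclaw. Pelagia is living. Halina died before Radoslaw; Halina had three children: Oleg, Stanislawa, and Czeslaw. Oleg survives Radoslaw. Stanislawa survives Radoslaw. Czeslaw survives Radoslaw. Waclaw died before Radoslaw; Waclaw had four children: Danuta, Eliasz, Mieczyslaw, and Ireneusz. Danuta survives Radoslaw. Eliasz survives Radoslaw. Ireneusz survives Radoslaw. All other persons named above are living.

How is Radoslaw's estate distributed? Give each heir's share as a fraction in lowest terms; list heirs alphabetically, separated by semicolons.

Bogdan 1/5; Czeslaw 1/15; Danuta 1/20; Eliasz 1/20; Ireneusz 1/20; Mieczyslaw 1/20; Oleg 1/15; Pelagia 1/5; Stanislawa 1/15; Tadeusz 1/5

Neither parent survives and there are no descendants, so the estate passes to Radoslaw's siblings and their issue per stirpes.
The estate is divided into 5 equal shares of 1/5 among Tadeusz, Pelagia, Bogdan, Halina, Waclaw.
Tadeusz is living and takes 1/5.
Pelagia is living and takes 1/5.
Bogdan is living and takes 1/5.
Halina predeceased; the 1/5 allotted to Halina's branch passes to Halina's issue by representation.
The 1/5 is divided into 3 equal shares of 1/15 among Oleg, Stanislawa, Czeslaw.
Oleg is living and takes 1/15.
Stanislawa is living and takes 1/15.
Czeslaw is living and takes 1/15.
Waclaw predeceased; the 1/5 allotted to Waclaw's branch passes to Waclaw's issue by representation.
The 1/5 is divided into 4 equal shares of 1/20 among Danuta, Eliasz, Mieczyslaw, Ireneusz.
Danuta is living and takes 1/20.
Eliasz is living and takes 1/20.
Mieczyslaw is living and takes 1/20.
Ireneusz is living and takes 1/20.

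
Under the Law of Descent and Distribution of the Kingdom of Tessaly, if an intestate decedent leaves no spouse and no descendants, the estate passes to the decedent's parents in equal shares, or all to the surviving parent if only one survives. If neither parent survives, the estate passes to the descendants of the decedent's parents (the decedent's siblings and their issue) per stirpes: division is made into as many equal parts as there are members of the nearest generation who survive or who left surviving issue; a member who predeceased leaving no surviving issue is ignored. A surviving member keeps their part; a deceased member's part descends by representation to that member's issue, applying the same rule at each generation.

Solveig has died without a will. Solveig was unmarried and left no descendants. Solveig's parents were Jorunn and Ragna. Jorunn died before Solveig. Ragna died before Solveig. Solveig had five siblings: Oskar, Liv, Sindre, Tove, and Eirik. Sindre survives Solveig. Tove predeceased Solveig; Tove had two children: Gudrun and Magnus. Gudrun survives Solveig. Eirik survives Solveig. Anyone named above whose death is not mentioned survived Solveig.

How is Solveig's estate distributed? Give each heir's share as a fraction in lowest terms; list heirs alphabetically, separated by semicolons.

Eirik 1/5; Gudrun 1/10; Liv 1/5; Magnus 1/10; Oskar 1/5; Sindre 1/5

Neither parent survives and there are no descendants, so the estate passes to Solveig's siblings and their issue per stirpes.
The estate is divided into 5 equal shares of 1/5 among Oskar, Liv, Sindre, Tove, Eirik.
Oskar is living and takes 1/5.
Liv is living and takes 1/5.
Sindre is living and takes 1/5.
Tove predeceased; the 1/5 allotted to Tove's branch passes to Tove's issue by representation.
The 1/5 is divided into 2 equal shares of 1/10 among Gudrun, Magnus.
Gudrun is living and takes 1/10.
Magnus is living and takes 1/10.
Eirik is living and takes 1/5.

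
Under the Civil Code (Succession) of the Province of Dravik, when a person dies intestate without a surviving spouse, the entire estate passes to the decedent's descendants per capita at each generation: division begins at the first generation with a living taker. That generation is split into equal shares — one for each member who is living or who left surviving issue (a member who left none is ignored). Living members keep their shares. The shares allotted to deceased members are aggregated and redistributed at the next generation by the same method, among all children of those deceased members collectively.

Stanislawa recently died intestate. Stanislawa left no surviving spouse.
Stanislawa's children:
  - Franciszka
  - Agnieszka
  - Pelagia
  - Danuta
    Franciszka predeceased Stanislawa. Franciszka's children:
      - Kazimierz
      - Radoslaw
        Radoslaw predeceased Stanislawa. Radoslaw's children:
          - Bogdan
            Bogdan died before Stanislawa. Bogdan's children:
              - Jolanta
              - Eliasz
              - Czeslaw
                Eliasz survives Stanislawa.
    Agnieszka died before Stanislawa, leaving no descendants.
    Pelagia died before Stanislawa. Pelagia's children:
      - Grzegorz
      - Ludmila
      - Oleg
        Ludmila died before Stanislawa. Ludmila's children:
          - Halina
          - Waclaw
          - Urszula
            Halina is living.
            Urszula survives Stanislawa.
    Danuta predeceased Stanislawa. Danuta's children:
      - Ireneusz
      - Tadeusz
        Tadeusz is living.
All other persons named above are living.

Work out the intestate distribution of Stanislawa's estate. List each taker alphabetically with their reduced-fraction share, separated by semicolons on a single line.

There is no surviving spouse, so the entire estate passes to Stanislawa's descendants per capita at each generation.
No one at generation 1 (Franciszka, Pelagia, Danuta) is living; moving to the next generation.
At generation 2 (Kazimierz, Radoslaw, Grzegorz, Ludmila, Oleg, Ireneusz, Tadeusz) there are 7 shares of (1)/7 = 1/7 each.
Living: Kazimierz, Grzegorz, Oleg, Ireneusz, and Tadeusz — each takes 1/7.
Deceased: Radoslaw and Ludmila. Their combined 2/7 is pooled and carried to generation 3.
At generation 3 (Bogdan, Halina, Waclaw, Urszula) there are 4 shares of (2/7)/4 = 1/14 each.
Living: Halina, Waclaw, and Urszula — each takes 1/14.
Deceased: Bogdan. That 1/14 share is carried to generation 4.
At generation 4 (Jolanta, Eliasz, Czeslaw) there are 3 shares of (1/14)/3 = 1/42 each.
Living: Jolanta, Eliasz, and Czeslaw — each takes 1/42.

Czeslaw 1/42; Eliasz 1/42; Grzegorz 1/7; Halina 1/14; Ireneusz 1/7; Jolanta 1/42; Kazimierz 1/7; Oleg 1/7; Tadeusz 1/7; Urszula 1/14; Waclaw 1/14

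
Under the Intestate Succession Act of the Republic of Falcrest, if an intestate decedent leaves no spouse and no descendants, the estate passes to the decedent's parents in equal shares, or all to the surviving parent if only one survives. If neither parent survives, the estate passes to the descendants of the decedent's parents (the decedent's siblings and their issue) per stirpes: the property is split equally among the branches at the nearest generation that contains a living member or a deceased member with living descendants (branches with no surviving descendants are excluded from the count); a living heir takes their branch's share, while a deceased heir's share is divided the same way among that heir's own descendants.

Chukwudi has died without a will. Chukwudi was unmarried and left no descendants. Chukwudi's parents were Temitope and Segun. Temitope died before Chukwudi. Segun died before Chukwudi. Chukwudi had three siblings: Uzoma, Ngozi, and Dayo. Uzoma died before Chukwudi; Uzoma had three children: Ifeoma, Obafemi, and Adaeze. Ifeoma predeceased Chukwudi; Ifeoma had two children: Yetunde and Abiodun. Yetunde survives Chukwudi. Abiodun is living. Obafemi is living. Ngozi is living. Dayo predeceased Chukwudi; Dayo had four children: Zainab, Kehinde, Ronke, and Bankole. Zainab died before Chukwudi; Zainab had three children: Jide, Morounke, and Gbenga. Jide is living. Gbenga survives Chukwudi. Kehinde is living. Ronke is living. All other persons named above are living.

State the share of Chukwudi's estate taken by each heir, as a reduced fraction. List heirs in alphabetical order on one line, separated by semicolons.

Neither parent survives and there are no descendants, so the estate passes to Chukwudi's siblings and their issue per stirpes.
The estate is divided into 3 equal shares of 1/3 among Uzoma, Ngozi, Dayo.
Uzoma predeceased; the 1/3 allotted to Uzoma's branch passes to Uzoma's issue by representation.
The 1/3 is divided into 3 equal shares of 1/9 among Ifeoma, Obafemi, Adaeze.
Ifeoma predeceased; the 1/9 allotted to Ifeoma's branch passes to Ifeoma's issue by representation.
The 1/9 is divided into 2 equal shares of 1/18 among Yetunde, Abiodun.
Yetunde is living and takes 1/18.
Abiodun is living and takes 1/18.
Obafemi is living and takes 1/9.
Adaeze is living and takes 1/9.
Ngozi is living and takes 1/3.
Dayo predeceased; the 1/3 allotted to Dayo's branch passes to Dayo's issue by representation.
The 1/3 is divided into 4 equal shares of 1/12 among Zainab, Kehinde, Ronke, Bankole.
Zainab predeceased; the 1/12 allotted to Zainab's branch passes to Zainab's issue by representation.
The 1/12 is divided into 3 equal shares of 1/36 among Jide, Morounke, Gbenga.
Jide is living and takes 1/36.
Morounke is living and takes 1/36.
Gbenga is living and takes 1/36.
Kehinde is living and takes 1/12.
Ronke is living and takes 1/12.
Bankole is living and takes 1/12.

Abiodun 1/18; Adaeze 1/9; Bankole 1/12; Gbenga 1/36; Jide 1/36; Kehinde 1/12; Morounke 1/36; Ngozi 1/3; Obafemi 1/9; Ronke 1/12; Yetunde 1/18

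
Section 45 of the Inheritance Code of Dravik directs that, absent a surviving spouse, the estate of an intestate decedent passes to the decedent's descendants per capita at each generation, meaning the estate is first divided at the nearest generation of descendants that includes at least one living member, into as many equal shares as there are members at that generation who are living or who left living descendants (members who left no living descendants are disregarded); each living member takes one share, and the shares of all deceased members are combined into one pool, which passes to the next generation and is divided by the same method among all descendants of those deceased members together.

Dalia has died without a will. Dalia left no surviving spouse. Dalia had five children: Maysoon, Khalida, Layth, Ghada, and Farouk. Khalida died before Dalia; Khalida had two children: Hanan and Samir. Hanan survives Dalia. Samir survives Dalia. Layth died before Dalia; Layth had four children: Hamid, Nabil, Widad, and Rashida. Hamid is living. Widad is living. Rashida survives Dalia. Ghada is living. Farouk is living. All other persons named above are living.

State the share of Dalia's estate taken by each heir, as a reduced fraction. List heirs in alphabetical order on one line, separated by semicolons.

There is no surviving spouse, so the entire estate passes to Dalia's descendants per capita at each generation.
At generation 1 (Maysoon, Khalida, Layth, Ghada, Farouk) there are 5 shares of (1)/5 = 1/5 each.
Living: Maysoon, Ghada, and Farouk — each takes 1/5.
Deceased: Khalida and Layth. Their combined 2/5 is pooled and carried to generation 2.
At generation 2 (Hanan, Samir, Hamid, Nabil, Widad, Rashida) there are 6 shares of (2/5)/6 = 1/15 each.
Living: Hanan, Samir, Hamid, Nabil, Widad, and Rashida — each takes 1/15.

Farouk 1/5; Ghada 1/5; Hamid 1/15; Hanan 1/15; Maysoon 1/5; Nabil 1/15; Rashida 1/15; Samir 1/15; Widad 1/15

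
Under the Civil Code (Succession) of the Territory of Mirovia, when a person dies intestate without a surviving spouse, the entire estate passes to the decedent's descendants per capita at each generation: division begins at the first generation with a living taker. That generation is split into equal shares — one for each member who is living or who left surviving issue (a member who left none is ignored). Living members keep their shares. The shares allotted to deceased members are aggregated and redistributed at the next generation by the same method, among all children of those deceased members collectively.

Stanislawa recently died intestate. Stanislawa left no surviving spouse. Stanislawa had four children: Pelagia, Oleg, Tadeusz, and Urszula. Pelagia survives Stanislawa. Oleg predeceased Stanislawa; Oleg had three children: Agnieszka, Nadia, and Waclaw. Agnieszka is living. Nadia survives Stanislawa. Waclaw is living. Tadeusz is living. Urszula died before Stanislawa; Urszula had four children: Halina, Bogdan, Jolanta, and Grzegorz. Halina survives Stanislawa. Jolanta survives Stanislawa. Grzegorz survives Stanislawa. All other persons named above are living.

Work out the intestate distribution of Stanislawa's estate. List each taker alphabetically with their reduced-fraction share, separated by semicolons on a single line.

There is no surviving spouse, so the entire estate passes to Stanislawa's descendants per capita at each generation.
At generation 1 (Pelagia, Oleg, Tadeusz, Urszula) there are 4 shares of (1)/4 = 1/4 each.
Living: Pelagia and Tadeusz — each takes 1/4.
Deceased: Oleg and Urszula. Their combined 1/2 is pooled and carried to generation 2.
At generation 2 (Agnieszka, Nadia, Waclaw, Halina, Bogdan, Jolanta, Grzegorz) there are 7 shares of (1/2)/7 = 1/14 each.
Living: Agnieszka, Nadia, Waclaw, Halina, Bogdan, Jolanta, and Grzegorz — each takes 1/14.

Agnieszka 1/14; Bogdan 1/14; Grzegorz 1/14; Halina 1/14; Jolanta 1/14; Nadia 1/14; Pelagia 1/4; Tadeusz 1/4; Waclaw 1/14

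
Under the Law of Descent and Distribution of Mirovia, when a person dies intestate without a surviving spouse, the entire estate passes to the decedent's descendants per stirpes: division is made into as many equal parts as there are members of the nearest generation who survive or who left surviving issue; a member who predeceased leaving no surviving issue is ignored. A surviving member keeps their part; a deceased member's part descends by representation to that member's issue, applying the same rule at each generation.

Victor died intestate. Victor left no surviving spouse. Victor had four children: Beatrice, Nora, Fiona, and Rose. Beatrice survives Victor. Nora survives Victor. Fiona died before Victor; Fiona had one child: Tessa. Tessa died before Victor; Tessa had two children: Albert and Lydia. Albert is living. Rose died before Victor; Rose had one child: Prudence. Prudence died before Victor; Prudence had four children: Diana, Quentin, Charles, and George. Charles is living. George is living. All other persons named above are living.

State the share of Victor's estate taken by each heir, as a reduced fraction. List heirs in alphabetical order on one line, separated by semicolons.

Albert 1/8; Beatrice 1/4; Charles 1/16; Diana 1/16; George 1/16; Lydia 1/8; Nora 1/4; Quentin 1/16

There is no surviving spouse, so the entire estate passes to Victor's descendants per stirpes.
The estate is divided into 4 equal shares of 1/4 among Beatrice, Nora, Fiona, Rose.
Beatrice is living and takes 1/4.
Nora is living and takes 1/4.
Fiona predeceased; the 1/4 allotted to Fiona's branch passes to Fiona's issue by representation.
Tessa's line is the sole branch at this level, so the full 1/4 passes to Tessa's issue by representation.
The 1/4 is divided into 2 equal shares of 1/8 among Albert, Lydia.
Albert is living and takes 1/8.
Lydia is living and takes 1/8.
Rose predeceased; the 1/4 allotted to Rose's branch passes to Rose's issue by representation.
Prudence's line is the sole branch at this level, so the full 1/4 passes to Prudence's issue by representation.
The 1/4 is divided into 4 equal shares of 1/16 among Diana, Quentin, Charles, George.
Diana is living and takes 1/16.
Quentin is living and takes 1/16.
Charles is living and takes 1/16.
George is living and takes 1/16.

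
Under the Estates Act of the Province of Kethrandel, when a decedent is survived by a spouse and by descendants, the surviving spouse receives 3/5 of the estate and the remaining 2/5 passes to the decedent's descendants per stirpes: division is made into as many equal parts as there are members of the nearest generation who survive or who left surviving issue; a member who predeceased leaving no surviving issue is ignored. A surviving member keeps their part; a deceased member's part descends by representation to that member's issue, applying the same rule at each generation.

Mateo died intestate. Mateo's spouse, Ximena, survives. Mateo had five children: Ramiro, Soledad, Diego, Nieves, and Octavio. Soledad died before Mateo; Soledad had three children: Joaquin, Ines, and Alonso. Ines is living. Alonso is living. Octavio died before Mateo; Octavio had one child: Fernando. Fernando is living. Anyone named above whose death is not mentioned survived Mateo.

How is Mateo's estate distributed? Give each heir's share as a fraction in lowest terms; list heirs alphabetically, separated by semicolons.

Alonso 2/75; Diego 2/25; Fernando 2/25; Ines 2/75; Joaquin 2/75; Nieves 2/25; Ramiro 2/25; Ximena 3/5

Ximena, as surviving spouse, takes 3/5.
The remaining 2/5 passes to Mateo's descendants per stirpes.
The 2/5 is divided into 5 equal shares of 2/25 among Ramiro, Soledad, Diego, Nieves, Octavio.
Ramiro is living and takes 2/25.
Soledad predeceased; the 2/25 allotted to Soledad's branch passes to Soledad's issue by representation.
The 2/25 is divided into 3 equal shares of 2/75 among Joaquin, Ines, Alonso.
Joaquin is living and takes 2/75.
Ines is living and takes 2/75.
Alonso is living and takes 2/75.
Diego is living and takes 2/25.
Nieves is living and takes 2/25.
Octavio predeceased; the 2/25 allotted to Octavio's branch passes to Octavio's issue by representation.
Fernando is the sole taker at this level and receives the full 2/25.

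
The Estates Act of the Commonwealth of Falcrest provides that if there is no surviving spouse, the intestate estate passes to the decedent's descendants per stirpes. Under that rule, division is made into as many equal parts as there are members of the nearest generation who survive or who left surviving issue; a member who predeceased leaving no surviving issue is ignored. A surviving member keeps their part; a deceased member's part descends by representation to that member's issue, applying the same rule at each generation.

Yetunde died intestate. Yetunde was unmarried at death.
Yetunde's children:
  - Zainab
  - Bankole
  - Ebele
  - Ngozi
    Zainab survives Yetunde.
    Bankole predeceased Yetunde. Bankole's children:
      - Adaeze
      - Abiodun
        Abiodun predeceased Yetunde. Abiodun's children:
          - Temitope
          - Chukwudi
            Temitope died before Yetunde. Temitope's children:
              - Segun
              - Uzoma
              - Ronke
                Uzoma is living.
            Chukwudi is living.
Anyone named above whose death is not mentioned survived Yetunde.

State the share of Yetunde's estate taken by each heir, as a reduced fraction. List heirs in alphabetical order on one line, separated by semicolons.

There is no surviving spouse, so the entire estate passes to Yetunde's descendants per stirpes.
The estate is divided into 4 equal shares of 1/4 among Zainab, Bankole, Ebele, Ngozi.
Zainab is living and takes 1/4.
Bankole predeceased; the 1/4 allotted to Bankole's branch passes to Bankole's issue by representation.
The 1/4 is divided into 2 equal shares of 1/8 among Adaeze, Abiodun.
Adaeze is living and takes 1/8.
Abiodun predeceased; the 1/8 allotted to Abiodun's branch passes to Abiodun's issue by representation.
The 1/8 is divided into 2 equal shares of 1/16 among Temitope, Chukwudi.
Temitope predeceased; the 1/16 allotted to Temitope's branch passes to Temitope's issue by representation.
The 1/16 is divided into 3 equal shares of 1/48 among Segun, Uzoma, Ronke.
Segun is living and takes 1/48.
Uzoma is living and takes 1/48.
Ronke is living and takes 1/48.
Chukwudi is living and takes 1/16.
Ebele is living and takes 1/4.
Ngozi is living and takes 1/4.

Adaeze 1/8; Chukwudi 1/16; Ebele 1/4; Ngozi 1/4; Ronke 1/48; Segun 1/48; Uzoma 1/48; Zainab 1/4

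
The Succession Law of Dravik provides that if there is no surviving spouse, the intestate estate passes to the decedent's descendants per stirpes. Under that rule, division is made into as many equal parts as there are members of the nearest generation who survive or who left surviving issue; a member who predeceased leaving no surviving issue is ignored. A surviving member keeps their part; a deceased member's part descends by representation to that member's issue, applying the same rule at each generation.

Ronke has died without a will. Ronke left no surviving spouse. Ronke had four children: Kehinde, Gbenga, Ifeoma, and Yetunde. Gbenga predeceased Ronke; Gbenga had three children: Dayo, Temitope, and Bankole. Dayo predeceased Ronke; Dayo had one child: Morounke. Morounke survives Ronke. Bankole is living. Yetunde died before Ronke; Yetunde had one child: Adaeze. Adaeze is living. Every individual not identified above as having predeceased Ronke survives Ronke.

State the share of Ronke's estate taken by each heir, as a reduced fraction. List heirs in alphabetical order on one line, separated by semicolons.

There is no surviving spouse, so the entire estate passes to Ronke's descendants per stirpes.
The estate is divided into 4 equal shares of 1/4 among Kehinde, Gbenga, Ifeoma, Yetunde.
Kehinde is living and takes 1/4.
Gbenga predeceased; the 1/4 allotted to Gbenga's branch passes to Gbenga's issue by representation.
The 1/4 is divided into 3 equal shares of 1/12 among Dayo, Temitope, Bankole.
Dayo predeceased; the 1/12 allotted to Dayo's branch passes to Dayo's issue by representation.
Morounke is the sole taker at this level and receives the full 1/12.
Temitope is living and takes 1/12.
Bankole is living and takes 1/12.
Ifeoma is living and takes 1/4.
Yetunde predeceased; the 1/4 allotted to Yetunde's branch passes to Yetunde's issue by representation.
Adaeze is the sole taker at this level and receives the full 1/4.

Adaeze 1/4; Bankole 1/12; Ifeoma 1/4; Kehinde 1/4; Morounke 1/12; Temitope 1/12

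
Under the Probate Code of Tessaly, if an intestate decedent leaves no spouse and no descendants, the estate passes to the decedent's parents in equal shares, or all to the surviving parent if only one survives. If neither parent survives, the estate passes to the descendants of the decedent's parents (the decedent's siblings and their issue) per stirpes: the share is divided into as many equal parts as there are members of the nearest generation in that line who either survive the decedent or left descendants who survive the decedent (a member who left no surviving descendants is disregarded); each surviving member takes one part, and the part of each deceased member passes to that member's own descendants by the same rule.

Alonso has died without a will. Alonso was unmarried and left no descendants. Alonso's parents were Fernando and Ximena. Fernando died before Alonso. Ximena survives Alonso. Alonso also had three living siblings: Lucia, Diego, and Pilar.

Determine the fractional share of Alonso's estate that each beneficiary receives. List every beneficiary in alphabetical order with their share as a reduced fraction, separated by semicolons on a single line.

Ximena 1

Only one parent, Ximena, survives, so Ximena takes the entire estate. The siblings take nothing because a surviving parent has priority.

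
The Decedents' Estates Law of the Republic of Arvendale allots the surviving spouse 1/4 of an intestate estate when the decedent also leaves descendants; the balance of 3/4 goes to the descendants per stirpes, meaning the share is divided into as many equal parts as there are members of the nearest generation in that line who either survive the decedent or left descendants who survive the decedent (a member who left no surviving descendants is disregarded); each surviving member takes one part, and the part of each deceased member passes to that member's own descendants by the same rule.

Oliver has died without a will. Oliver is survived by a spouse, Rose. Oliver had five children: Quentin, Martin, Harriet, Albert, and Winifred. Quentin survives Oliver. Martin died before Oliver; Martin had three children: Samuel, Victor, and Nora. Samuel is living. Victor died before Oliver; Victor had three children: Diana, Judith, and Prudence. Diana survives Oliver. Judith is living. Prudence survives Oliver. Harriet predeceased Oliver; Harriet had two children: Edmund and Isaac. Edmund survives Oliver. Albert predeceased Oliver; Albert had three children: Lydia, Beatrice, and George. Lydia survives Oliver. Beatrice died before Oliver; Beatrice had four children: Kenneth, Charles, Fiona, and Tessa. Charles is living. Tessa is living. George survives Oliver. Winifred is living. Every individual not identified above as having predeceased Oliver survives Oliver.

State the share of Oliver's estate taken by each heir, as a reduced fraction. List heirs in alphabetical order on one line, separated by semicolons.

Rose, as surviving spouse, takes 1/4.
The remaining 3/4 passes to Oliver's descendants per stirpes.
The 3/4 is divided into 5 equal shares of 3/20 among Quentin, Martin, Harriet, Albert, Winifred.
Quentin is living and takes 3/20.
Martin predeceased; the 3/20 allotted to Martin's branch passes to Martin's issue by representation.
The 3/20 is divided into 3 equal shares of 1/20 among Samuel, Victor, Nora.
Samuel is living and takes 1/20.
Victor predeceased; the 1/20 allotted to Victor's branch passes to Victor's issue by representation.
The 1/20 is divided into 3 equal shares of 1/60 among Diana, Judith, Prudence.
Diana is living and takes 1/60.
Judith is living and takes 1/60.
Prudence is living and takes 1/60.
Nora is living and takes 1/20.
Harriet predeceased; the 3/20 allotted to Harriet's branch passes to Harriet's issue by representation.
The 3/20 is divided into 2 equal shares of 3/40 among Edmund, Isaac.
Edmund is living and takes 3/40.
Isaac is living and takes 3/40.
Albert predeceased; the 3/20 allotted to Albert's branch passes to Albert's issue by representation.
The 3/20 is divided into 3 equal shares of 1/20 among Lydia, Beatrice, George.
Lydia is living and takes 1/20.
Beatrice predeceased; the 1/20 allotted to Beatrice's branch passes to Beatrice's issue by representation.
The 1/20 is divided into 4 equal shares of 1/80 among Kenneth, Charles, Fiona, Tessa.
Kenneth is living and takes 1/80.
Charles is living and takes 1/80.
Fiona is living and takes 1/80.
Tessa is living and takes 1/80.
George is living and takes 1/20.
Winifred is living and takes 3/20.

Charles 1/80; Diana 1/60; Edmund 3/40; Fiona 1/80; George 1/20; Isaac 3/40; Judith 1/60; Kenneth 1/80; Lydia 1/20; Nora 1/20; Prudence 1/60; Quentin 3/20; Rose 1/4; Samuel 1/20; Tessa 1/80; Winifred 3/20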